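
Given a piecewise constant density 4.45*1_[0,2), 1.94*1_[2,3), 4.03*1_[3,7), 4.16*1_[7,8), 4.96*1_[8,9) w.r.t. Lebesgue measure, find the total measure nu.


Integrate each piece of the Radon-Nikodym derivative:
Step 1: integral_0^2 4.45 dx = 4.45*(2-0) = 4.45*2 = 8.9
Step 2: integral_2^3 1.94 dx = 1.94*(3-2) = 1.94*1 = 1.94
Step 3: integral_3^7 4.03 dx = 4.03*(7-3) = 4.03*4 = 16.12
Step 4: integral_7^8 4.16 dx = 4.16*(8-7) = 4.16*1 = 4.16
Step 5: integral_8^9 4.96 dx = 4.96*(9-8) = 4.96*1 = 4.96
Total: 8.9 + 1.94 + 16.12 + 4.16 + 4.96 = 36.08


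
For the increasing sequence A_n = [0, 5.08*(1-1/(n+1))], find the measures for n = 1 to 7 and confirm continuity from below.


By continuity of measure from below: if A_n increases to A, then m(A_n) -> m(A).
Here A = [0, 5.08], so m(A) = 5.08
Step 1: a_1 = 5.08*(1 - 1/2) = 2.54, m(A_1) = 2.54
Step 2: a_2 = 5.08*(1 - 1/3) = 3.3867, m(A_2) = 3.3867
Step 3: a_3 = 5.08*(1 - 1/4) = 3.81, m(A_3) = 3.81
Step 4: a_4 = 5.08*(1 - 1/5) = 4.064, m(A_4) = 4.064
Step 5: a_5 = 5.08*(1 - 1/6) = 4.2333, m(A_5) = 4.2333
Step 6: a_6 = 5.08*(1 - 1/7) = 4.3543, m(A_6) = 4.3543
Step 7: a_7 = 5.08*(1 - 1/8) = 4.445, m(A_7) = 4.445
Limit: m(A_n) -> m([0,5.08]) = 5.08


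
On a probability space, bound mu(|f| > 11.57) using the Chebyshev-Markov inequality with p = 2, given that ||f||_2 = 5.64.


Chebyshev/Markov inequality: mu(|f| > eps) <= (||f||_p / eps)^p
Step 1: ||f||_2 / eps = 5.64 / 11.57 = 0.487468
Step 2: Raise to power p = 2:
  (0.487468)^2 = 0.237625
Step 3: Therefore mu(|f| > 11.57) <= 0.237625


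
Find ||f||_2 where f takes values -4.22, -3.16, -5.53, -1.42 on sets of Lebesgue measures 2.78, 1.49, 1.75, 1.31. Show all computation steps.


Step 1: Compute |f_i|^2 for each value:
  |-4.22|^2 = 17.8084
  |-3.16|^2 = 9.9856
  |-5.53|^2 = 30.5809
  |-1.42|^2 = 2.0164
Step 2: Multiply by measures and sum:
  17.8084 * 2.78 = 49.507352
  9.9856 * 1.49 = 14.878544
  30.5809 * 1.75 = 53.516575
  2.0164 * 1.31 = 2.641484
Sum = 49.507352 + 14.878544 + 53.516575 + 2.641484 = 120.543955
Step 3: Take the p-th root:
||f||_2 = (120.543955)^(1/2) = 10.979251


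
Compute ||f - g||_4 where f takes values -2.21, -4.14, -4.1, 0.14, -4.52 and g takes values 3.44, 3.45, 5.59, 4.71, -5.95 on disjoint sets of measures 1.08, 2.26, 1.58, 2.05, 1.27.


Step 1: Compute differences f_i - g_i:
  -2.21 - 3.44 = -5.65
  -4.14 - 3.45 = -7.59
  -4.1 - 5.59 = -9.69
  0.14 - 4.71 = -4.57
  -4.52 - -5.95 = 1.43
Step 2: Compute |diff|^4 * measure for each set:
  |-5.65|^4 * 1.08 = 1019.046006 * 1.08 = 1100.569687
  |-7.59|^4 * 2.26 = 3318.693186 * 2.26 = 7500.246599
  |-9.69|^4 * 1.58 = 8816.477595 * 1.58 = 13930.0346
  |-4.57|^4 * 2.05 = 436.179048 * 2.05 = 894.167048
  |1.43|^4 * 1.27 = 4.181616 * 1.27 = 5.310652
Step 3: Sum = 23430.328587
Step 4: ||f-g||_4 = (23430.328587)^(1/4) = 12.372133


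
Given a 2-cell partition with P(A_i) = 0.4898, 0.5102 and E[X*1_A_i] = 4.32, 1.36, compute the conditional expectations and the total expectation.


For each cell A_i: E[X|A_i] = E[X*1_A_i] / P(A_i)
Step 1: E[X|A_1] = 4.32 / 0.4898 = 8.819927
Step 2: E[X|A_2] = 1.36 / 0.5102 = 2.665621
Verification: E[X] = sum E[X*1_A_i] = 4.32 + 1.36 = 5.68


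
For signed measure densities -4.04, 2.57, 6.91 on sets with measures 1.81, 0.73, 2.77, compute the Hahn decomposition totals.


Step 1: Compute signed measure on each set:
  Set 1: -4.04 * 1.81 = -7.3124
  Set 2: 2.57 * 0.73 = 1.8761
  Set 3: 6.91 * 2.77 = 19.1407
Step 2: Total signed measure = (-7.3124) + (1.8761) + (19.1407)
     = 13.7044
Step 3: Positive part mu+(X) = sum of positive contributions = 21.0168
Step 4: Negative part mu-(X) = |sum of negative contributions| = 7.3124


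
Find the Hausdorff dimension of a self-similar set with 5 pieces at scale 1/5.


For a self-similar set with N copies scaled by 1/r:
dim_H = log(N)/log(r) = log(5)/log(5)
= 1.609438/1.609438
= 1


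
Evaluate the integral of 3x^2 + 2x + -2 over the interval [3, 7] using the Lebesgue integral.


The Lebesgue integral of a Riemann-integrable function agrees with the Riemann integral.
Antiderivative F(x) = (3/3)x^3 + (2/2)x^2 + -2x
F(7) = (3/3)*7^3 + (2/2)*7^2 + -2*7
     = (3/3)*343 + (2/2)*49 + -2*7
     = 343 + 49 + -14
     = 378
F(3) = 30
Integral = F(7) - F(3) = 378 - 30 = 348


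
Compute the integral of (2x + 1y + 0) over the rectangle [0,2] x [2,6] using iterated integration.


By Fubini, integrate in x first, then y.
Step 1: Fix y, integrate over x in [0,2]:
  integral(2x + 1y + 0, x=0..2)
  = 2*(2^2 - 0^2)/2 + (1y + 0)*(2 - 0)
  = 4 + (1y + 0)*2
  = 4 + 2y + 0
  = 4 + 2y
Step 2: Integrate over y in [2,6]:
  integral(4 + 2y, y=2..6)
  = 4*4 + 2*(6^2 - 2^2)/2
  = 16 + 32
  = 48


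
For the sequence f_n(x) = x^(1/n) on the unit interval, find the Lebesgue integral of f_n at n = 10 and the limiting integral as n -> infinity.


At n = 10: f_10(x) = x^(1/10).
Step 1: integral(x^(1/10), 0, 1) = [x^(1/10+1) / (1/10+1)] from 0 to 1
     = 1 / (1/10 + 1) = 1 / ((10+1)/10) = 10/(10+1)
     = 10/11 = 0.909091
Step 2: As n -> infinity, f_n(x) = x^(1/n) -> 1 for x in (0,1], and f_n is increasing in n.
By MCT, lim_n integral(f_n) = integral(lim_n f_n) = integral(1, 0, 1) = 1.
Step 3: Verify convergence: 10/11 = 0.909091 -> 1


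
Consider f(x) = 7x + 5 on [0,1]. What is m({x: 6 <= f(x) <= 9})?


f^(-1)([6, 9]) = {x : 6 <= 7x + 5 <= 9}
Solving: (6 - 5)/7 <= x <= (9 - 5)/7
= [0.142857, 0.571429]
Intersecting with [0,1]: [0.142857, 0.571429]
Measure = 0.571429 - 0.142857 = 0.428571


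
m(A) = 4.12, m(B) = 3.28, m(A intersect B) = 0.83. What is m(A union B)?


By inclusion-exclusion: m(A u B) = m(A) + m(B) - m(A n B)
= 4.12 + 3.28 - 0.83
= 6.57


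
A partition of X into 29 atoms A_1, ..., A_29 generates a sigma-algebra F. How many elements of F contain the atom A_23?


Each element of F is a union of some subset S of the 29 atoms.
The element contains A_23 iff A_23 is in S.
So we count subsets S of {A_1,...,A_29} with A_23 in S: choose freely among the other 28 atoms.
Count = 2^(29-1) = 2^28 = 268435456.


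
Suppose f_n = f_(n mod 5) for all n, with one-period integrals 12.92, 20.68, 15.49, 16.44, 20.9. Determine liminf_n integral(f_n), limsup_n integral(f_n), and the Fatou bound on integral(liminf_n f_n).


The sequence (integral(f_n)) is periodic with period 5, repeating the values 12.92, 20.68, 15.49, 16.44, 20.9 indefinitely.
Step 1: For a periodic sequence, every tail (a_m, a_(m+1), ...) contains all 5 period values infinitely often.
Step 2: Hence inf of every tail = min of the period values = min(12.92, 20.68, 15.49, 16.44, 20.9) = 12.92.
        liminf_n integral(f_n) = sup over m of (inf of tail from m) = 12.92.
Step 3: Similarly sup of every tail = max of the period values = 20.9.
        limsup_n integral(f_n) = 20.9.
Step 4: Fatou's lemma: integral(liminf_n f_n) <= liminf_n integral(f_n) = 12.92.
        So the integral of the pointwise liminf is at most 12.92.


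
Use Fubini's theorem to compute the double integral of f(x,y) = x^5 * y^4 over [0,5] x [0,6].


By Fubini's theorem, the double integral factors as a product of single integrals:
Step 1: integral_0^5 x^5 dx = [x^6/6] from 0 to 5
     = 5^6/6 = 2604.166667
Step 2: integral_0^6 y^4 dy = [y^5/5] from 0 to 6
     = 6^5/5 = 1555.2
Step 3: Double integral = 2604.166667 * 1555.2 = 4.050000e+06


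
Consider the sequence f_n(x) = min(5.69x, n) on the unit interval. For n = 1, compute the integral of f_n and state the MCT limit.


f(x) = 5.69x on [0,1]; f_n(x) = min(5.69x, n). At n = 1:
Step 1: f(x) reaches 1 at x = 1/5.69 = 0.175747
Step 2: integral(f_1) = integral(5.69x, 0, 0.175747) + integral(1, 0.175747, 1)
       = 5.69*0.175747^2/2 + 1*(1 - 0.175747)
       = 0.087873 + 0.824253
       = 0.912127
Step 3: As n -> infinity, f_n increases to f, so by MCT integral(f_n) -> integral(f) = 5.69/2 = 2.845.
Convergence: integral(f_1) = 0.912127 -> 2.845 as n -> infinity


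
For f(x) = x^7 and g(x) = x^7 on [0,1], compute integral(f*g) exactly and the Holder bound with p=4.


Step 1: Exact integral of f*g = integral(x^14, 0, 1) = 1/15
     = 0.066667
Step 2: Holder bound with p=4, q=1.333333:
  ||f||_p = (integral x^28 dx)^(1/4) = (1/29)^(1/4) = 0.430924
  ||g||_q = (integral x^9.333333 dx)^(1/1.333333) = (1/10.333333)^(1/1.333333) = 0.173508
Step 3: Holder bound = ||f||_p * ||g||_q = 0.430924 * 0.173508 = 0.074769
Verification: 0.066667 <= 0.074769 (Holder holds)


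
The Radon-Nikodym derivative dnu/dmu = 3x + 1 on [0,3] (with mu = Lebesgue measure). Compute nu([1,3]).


nu(A) = integral_A (dnu/dmu) dmu = integral_1^3 (3x + 1) dx
Step 1: Antiderivative F(x) = (3/2)x^2 + 1x
Step 2: F(3) = (3/2)*3^2 + 1*3 = 13.5 + 3 = 16.5
Step 3: F(1) = (3/2)*1^2 + 1*1 = 1.5 + 1 = 2.5
Step 4: nu([1,3]) = F(3) - F(1) = 16.5 - 2.5 = 14


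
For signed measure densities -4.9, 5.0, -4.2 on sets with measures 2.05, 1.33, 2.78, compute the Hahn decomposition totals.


Step 1: Compute signed measure on each set:
  Set 1: -4.9 * 2.05 = -10.045
  Set 2: 5.0 * 1.33 = 6.65
  Set 3: -4.2 * 2.78 = -11.676
Step 2: Total signed measure = (-10.045) + (6.65) + (-11.676)
     = -15.071
Step 3: Positive part mu+(X) = sum of positive contributions = 6.65
Step 4: Negative part mu-(X) = |sum of negative contributions| = 21.721


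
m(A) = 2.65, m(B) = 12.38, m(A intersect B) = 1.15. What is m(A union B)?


By inclusion-exclusion: m(A u B) = m(A) + m(B) - m(A n B)
= 2.65 + 12.38 - 1.15
= 13.88


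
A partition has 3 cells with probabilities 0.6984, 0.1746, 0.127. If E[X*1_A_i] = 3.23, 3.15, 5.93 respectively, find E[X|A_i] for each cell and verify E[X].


For each cell A_i: E[X|A_i] = E[X*1_A_i] / P(A_i)
Step 1: E[X|A_1] = 3.23 / 0.6984 = 4.624857
Step 2: E[X|A_2] = 3.15 / 0.1746 = 18.041237
Step 3: E[X|A_3] = 5.93 / 0.127 = 46.692913
Verification: E[X] = sum E[X*1_A_i] = 3.23 + 3.15 + 5.93 = 12.31


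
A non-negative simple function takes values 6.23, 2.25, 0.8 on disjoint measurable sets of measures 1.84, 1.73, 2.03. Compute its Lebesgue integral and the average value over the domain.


Step 1: Integral = sum(value_i * measure_i)
= 6.23*1.84 + 2.25*1.73 + 0.8*2.03
= 11.4632 + 3.8925 + 1.624
= 16.9797
Step 2: Total measure of domain = 1.84 + 1.73 + 2.03 = 5.6
Step 3: Average value = 16.9797 / 5.6 = 3.032089


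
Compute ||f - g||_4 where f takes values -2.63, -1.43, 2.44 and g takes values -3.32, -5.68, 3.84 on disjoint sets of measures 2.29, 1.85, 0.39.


Step 1: Compute differences f_i - g_i:
  -2.63 - -3.32 = 0.69
  -1.43 - -5.68 = 4.25
  2.44 - 3.84 = -1.4
Step 2: Compute |diff|^4 * measure for each set:
  |0.69|^4 * 2.29 = 0.226671 * 2.29 = 0.519077
  |4.25|^4 * 1.85 = 326.253906 * 1.85 = 603.569727
  |-1.4|^4 * 0.39 = 3.8416 * 0.39 = 1.498224
Step 3: Sum = 605.587028
Step 4: ||f-g||_4 = (605.587028)^(1/4) = 4.960713


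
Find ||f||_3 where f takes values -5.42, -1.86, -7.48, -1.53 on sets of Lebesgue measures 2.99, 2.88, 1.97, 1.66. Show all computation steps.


Step 1: Compute |f_i|^3 for each value:
  |-5.42|^3 = 159.220088
  |-1.86|^3 = 6.434856
  |-7.48|^3 = 418.508992
  |-1.53|^3 = 3.581577
Step 2: Multiply by measures and sum:
  159.220088 * 2.99 = 476.068063
  6.434856 * 2.88 = 18.532385
  418.508992 * 1.97 = 824.462714
  3.581577 * 1.66 = 5.945418
Sum = 476.068063 + 18.532385 + 824.462714 + 5.945418 = 1325.00858
Step 3: Take the p-th root:
||f||_3 = (1325.00858)^(1/3) = 10.98347


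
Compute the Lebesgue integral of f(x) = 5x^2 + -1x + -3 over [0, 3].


The Lebesgue integral of a Riemann-integrable function agrees with the Riemann integral.
Antiderivative F(x) = (5/3)x^3 + (-1/2)x^2 + -3x
F(3) = (5/3)*3^3 + (-1/2)*3^2 + -3*3
     = (5/3)*27 + (-1/2)*9 + -3*3
     = 45 + -4.5 + -9
     = 31.5
F(0) = 0.0
Integral = F(3) - F(0) = 31.5 - 0.0 = 31.5


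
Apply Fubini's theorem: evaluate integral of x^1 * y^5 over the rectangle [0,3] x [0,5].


By Fubini's theorem, the double integral factors as a product of single integrals:
Step 1: integral_0^3 x^1 dx = [x^2/2] from 0 to 3
     = 3^2/2 = 4.5
Step 2: integral_0^5 y^5 dy = [y^6/6] from 0 to 5
     = 5^6/6 = 2604.166667
Step 3: Double integral = 4.5 * 2604.166667 = 11718.75


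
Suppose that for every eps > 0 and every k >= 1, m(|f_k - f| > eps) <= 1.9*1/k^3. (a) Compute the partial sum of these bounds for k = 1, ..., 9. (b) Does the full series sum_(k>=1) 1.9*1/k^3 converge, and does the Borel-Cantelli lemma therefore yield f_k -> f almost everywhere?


Step 1: List the terms 1.9*1/k^3 for k = 1 to 9:
  k=1: 1.9
  k=2: 0.2375
  k=3: 0.07037
  k=4: 0.029687
  k=5: 0.0152
  k=6: 0.008796
  k=7: 0.005539
  k=8: 0.003711
  k=9: 0.002606
Step 2: Partial sum = 1.9 + 0.2375 + 0.07037 + 0.029687 + 0.0152 + 0.008796 + 0.005539 + 0.003711 + 0.002606
     = 2.273411
Step 3: The full series sum_(k>=1) 1.9*1/k^3 converges (p-series with p = 3 > 1; a constant multiple of a convergent series converges).
Step 4: Fix eps > 0. Since sum_k m(|f_k - f| > eps) < infinity, the Borel-Cantelli lemma gives
        m(limsup_k {|f_k - f| > eps}) = 0, i.e. for a.e. x, |f_k(x) - f(x)| <= eps for all large k.
        Applying this with eps = 1/j for j = 1, 2, ... and intersecting the countably many full-measure sets,
        for a.e. x we get limsup_k |f_k(x) - f(x)| <= 1/j for every j, hence f_k -> f almost everywhere.
Conclusion: series converges; Borel-Cantelli yields f_k -> f a.e.


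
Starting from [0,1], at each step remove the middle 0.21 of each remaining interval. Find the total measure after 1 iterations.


Step 1: At each step, fraction remaining = 1 - 0.21 = 0.79
Step 2: After 1 steps, measure = (0.79)^1
Step 3: Computing the power step by step:
  After step 1: 0.79
Result = 0.79


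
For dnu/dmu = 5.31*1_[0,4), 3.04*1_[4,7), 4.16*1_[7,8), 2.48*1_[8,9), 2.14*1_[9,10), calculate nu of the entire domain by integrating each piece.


Integrate each piece of the Radon-Nikodym derivative:
Step 1: integral_0^4 5.31 dx = 5.31*(4-0) = 5.31*4 = 21.24
Step 2: integral_4^7 3.04 dx = 3.04*(7-4) = 3.04*3 = 9.12
Step 3: integral_7^8 4.16 dx = 4.16*(8-7) = 4.16*1 = 4.16
Step 4: integral_8^9 2.48 dx = 2.48*(9-8) = 2.48*1 = 2.48
Step 5: integral_9^10 2.14 dx = 2.14*(10-9) = 2.14*1 = 2.14
Total: 21.24 + 9.12 + 4.16 + 2.48 + 2.14 = 39.14


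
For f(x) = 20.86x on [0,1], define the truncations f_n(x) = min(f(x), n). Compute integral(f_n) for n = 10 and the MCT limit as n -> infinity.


f(x) = 20.86x on [0,1]; f_n(x) = min(20.86x, n). At n = 10:
Step 1: f(x) reaches 10 at x = 10/20.86 = 0.479386
Step 2: integral(f_10) = integral(20.86x, 0, 0.479386) + integral(10, 0.479386, 1)
       = 20.86*0.479386^2/2 + 10*(1 - 0.479386)
       = 2.396932 + 5.206136
       = 7.603068
Step 3: As n -> infinity, f_n increases to f, so by MCT integral(f_n) -> integral(f) = 20.86/2 = 10.43.
Convergence: integral(f_10) = 7.603068 -> 10.43 as n -> infinity


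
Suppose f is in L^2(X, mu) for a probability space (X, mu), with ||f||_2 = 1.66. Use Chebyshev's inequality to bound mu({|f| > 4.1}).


Chebyshev/Markov inequality: mu(|f| > eps) <= (||f||_p / eps)^p
Step 1: ||f||_2 / eps = 1.66 / 4.1 = 0.404878
Step 2: Raise to power p = 2:
  (0.404878)^2 = 0.163926
Step 3: Therefore mu(|f| > 4.1) <= 0.163926


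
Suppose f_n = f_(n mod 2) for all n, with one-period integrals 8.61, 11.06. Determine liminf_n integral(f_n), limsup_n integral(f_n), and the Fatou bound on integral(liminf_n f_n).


The sequence (integral(f_n)) is periodic with period 2, repeating the values 8.61, 11.06 indefinitely.
Step 1: For a periodic sequence, every tail (a_m, a_(m+1), ...) contains all 2 period values infinitely often.
Step 2: Hence inf of every tail = min of the period values = min(8.61, 11.06) = 8.61.
        liminf_n integral(f_n) = sup over m of (inf of tail from m) = 8.61.
Step 3: Similarly sup of every tail = max of the period values = 11.06.
        limsup_n integral(f_n) = 11.06.
Step 4: Fatou's lemma: integral(liminf_n f_n) <= liminf_n integral(f_n) = 8.61.
        So the integral of the pointwise liminf is at most 8.61.


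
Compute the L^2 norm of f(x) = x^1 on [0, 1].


Step 1: ||f||_2 = (integral_0^1 |x^1|^2 dx)^(1/2)
     = (integral_0^1 x^2 dx)^(1/2)
Step 2: integral_0^1 x^2 dx = [x^3/(3)] from 0 to 1 = 1^3/3
     = 1/3 = 0.333333
Step 3: ||f||_2 = (0.333333)^(1/2) = 0.57735


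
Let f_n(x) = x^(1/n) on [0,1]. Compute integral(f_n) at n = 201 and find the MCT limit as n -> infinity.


At n = 201: f_201(x) = x^(1/201).
Step 1: integral(x^(1/201), 0, 1) = [x^(1/201+1) / (1/201+1)] from 0 to 1
     = 1 / (1/201 + 1) = 1 / ((201+1)/201) = 201/(201+1)
     = 201/202 = 0.99505
Step 2: As n -> infinity, f_n(x) = x^(1/n) -> 1 for x in (0,1], and f_n is increasing in n.
By MCT, lim_n integral(f_n) = integral(lim_n f_n) = integral(1, 0, 1) = 1.
Step 3: Verify convergence: 201/202 = 0.99505 -> 1


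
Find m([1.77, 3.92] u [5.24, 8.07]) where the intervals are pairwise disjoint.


For pairwise disjoint intervals, m(union) = sum of lengths.
= (3.92 - 1.77) + (8.07 - 5.24)
= 2.15 + 2.83
= 4.98


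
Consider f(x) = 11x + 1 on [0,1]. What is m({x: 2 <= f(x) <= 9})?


f^(-1)([2, 9]) = {x : 2 <= 11x + 1 <= 9}
Solving: (2 - 1)/11 <= x <= (9 - 1)/11
= [0.090909, 0.727273]
Intersecting with [0,1]: [0.090909, 0.727273]
Measure = 0.727273 - 0.090909 = 0.636364


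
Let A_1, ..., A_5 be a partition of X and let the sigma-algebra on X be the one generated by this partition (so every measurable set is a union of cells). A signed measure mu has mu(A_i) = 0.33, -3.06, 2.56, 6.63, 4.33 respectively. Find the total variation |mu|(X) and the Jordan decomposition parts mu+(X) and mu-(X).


Step 1: Every measurable set is a union of atoms (the cells / points), so a Hahn decomposition is
  obtained by grouping atoms by sign: P = union of atoms with mu > 0, N = union of the remaining atoms.
  Atoms in P (indices): 1, 3, 4, 5;  atoms in N (indices): 2
  Positive values: 0.33, 2.56, 6.63, 4.33
  Negative values: -3.06
Step 2: mu+(X) = mu(P) = sum of positive atom values = 13.85
Step 3: mu-(X) = -mu(N) = sum of |negative atom values| = 3.06
Step 4: |mu|(X) = mu+(X) + mu-(X) = 13.85 + 3.06 = 16.91


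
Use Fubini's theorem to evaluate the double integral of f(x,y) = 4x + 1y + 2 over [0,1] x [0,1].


By Fubini, integrate in x first, then y.
Step 1: Fix y, integrate over x in [0,1]:
  integral(4x + 1y + 2, x=0..1)
  = 4*(1^2 - 0^2)/2 + (1y + 2)*(1 - 0)
  = 2 + (1y + 2)*1
  = 2 + 1y + 2
  = 4 + 1y
Step 2: Integrate over y in [0,1]:
  integral(4 + 1y, y=0..1)
  = 4*1 + 1*(1^2 - 0^2)/2
  = 4 + 0.5
  = 4.5


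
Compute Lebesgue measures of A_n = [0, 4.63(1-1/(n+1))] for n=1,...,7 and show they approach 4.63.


By continuity of measure from below: if A_n increases to A, then m(A_n) -> m(A).
Here A = [0, 4.63], so m(A) = 4.63
Step 1: a_1 = 4.63*(1 - 1/2) = 2.315, m(A_1) = 2.315
Step 2: a_2 = 4.63*(1 - 1/3) = 3.0867, m(A_2) = 3.0867
Step 3: a_3 = 4.63*(1 - 1/4) = 3.4725, m(A_3) = 3.4725
Step 4: a_4 = 4.63*(1 - 1/5) = 3.704, m(A_4) = 3.704
Step 5: a_5 = 4.63*(1 - 1/6) = 3.8583, m(A_5) = 3.8583
Step 6: a_6 = 4.63*(1 - 1/7) = 3.9686, m(A_6) = 3.9686
Step 7: a_7 = 4.63*(1 - 1/8) = 4.0512, m(A_7) = 4.0512
Limit: m(A_n) -> m([0,4.63]) = 4.63


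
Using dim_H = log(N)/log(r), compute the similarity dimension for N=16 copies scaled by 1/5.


For a self-similar set with N copies scaled by 1/r:
dim_H = log(N)/log(r) = log(16)/log(5)
= 2.772589/1.609438
= 1.722706


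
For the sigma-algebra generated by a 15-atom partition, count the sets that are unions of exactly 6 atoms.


Each element of F is a union of some subset of the 15 atoms.
Elements that are unions of exactly 6 atoms correspond to 6-element subsets of the 15 atoms.
Count = C(15, 6) = 15! / (6! * 9!) = 5005.


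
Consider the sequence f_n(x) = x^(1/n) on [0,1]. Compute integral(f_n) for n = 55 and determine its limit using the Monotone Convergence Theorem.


At n = 55: f_55(x) = x^(1/55).
Step 1: integral(x^(1/55), 0, 1) = [x^(1/55+1) / (1/55+1)] from 0 to 1
     = 1 / (1/55 + 1) = 1 / ((55+1)/55) = 55/(55+1)
     = 55/56 = 0.982143
Step 2: As n -> infinity, f_n(x) = x^(1/n) -> 1 for x in (0,1], and f_n is increasing in n.
By MCT, lim_n integral(f_n) = integral(lim_n f_n) = integral(1, 0, 1) = 1.
Step 3: Verify convergence: 55/56 = 0.982143 -> 1


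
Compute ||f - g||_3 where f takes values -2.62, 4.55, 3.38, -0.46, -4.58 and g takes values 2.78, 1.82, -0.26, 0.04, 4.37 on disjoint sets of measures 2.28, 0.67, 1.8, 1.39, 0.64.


Step 1: Compute differences f_i - g_i:
  -2.62 - 2.78 = -5.4
  4.55 - 1.82 = 2.73
  3.38 - -0.26 = 3.64
  -0.46 - 0.04 = -0.5
  -4.58 - 4.37 = -8.95
Step 2: Compute |diff|^3 * measure for each set:
  |-5.4|^3 * 2.28 = 157.464 * 2.28 = 359.01792
  |2.73|^3 * 0.67 = 20.346417 * 0.67 = 13.632099
  |3.64|^3 * 1.8 = 48.228544 * 1.8 = 86.811379
  |-0.5|^3 * 1.39 = 0.125 * 1.39 = 0.17375
  |-8.95|^3 * 0.64 = 716.917375 * 0.64 = 458.82712
Step 3: Sum = 918.462269
Step 4: ||f-g||_3 = (918.462269)^(1/3) = 9.720466


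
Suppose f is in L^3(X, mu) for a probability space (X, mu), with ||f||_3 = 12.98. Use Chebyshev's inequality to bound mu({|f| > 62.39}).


Chebyshev/Markov inequality: mu(|f| > eps) <= (||f||_p / eps)^p
Step 1: ||f||_3 / eps = 12.98 / 62.39 = 0.208046
Step 2: Raise to power p = 3:
  (0.208046)^3 = 0.009005
Step 3: Therefore mu(|f| > 62.39) <= 0.009005


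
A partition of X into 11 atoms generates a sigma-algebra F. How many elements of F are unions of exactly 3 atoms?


Each element of F is a union of some subset of the 11 atoms.
Elements that are unions of exactly 3 atoms correspond to 3-element subsets of the 11 atoms.
Count = C(11, 3) = 11! / (3! * 8!) = 165.


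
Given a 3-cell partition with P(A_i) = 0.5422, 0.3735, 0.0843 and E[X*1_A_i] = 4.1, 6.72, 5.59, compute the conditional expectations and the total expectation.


For each cell A_i: E[X|A_i] = E[X*1_A_i] / P(A_i)
Step 1: E[X|A_1] = 4.1 / 0.5422 = 7.561785
Step 2: E[X|A_2] = 6.72 / 0.3735 = 17.991968
Step 3: E[X|A_3] = 5.59 / 0.0843 = 66.310795
Verification: E[X] = sum E[X*1_A_i] = 4.1 + 6.72 + 5.59 = 16.41


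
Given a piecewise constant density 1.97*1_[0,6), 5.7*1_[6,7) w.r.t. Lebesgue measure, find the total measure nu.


Integrate each piece of the Radon-Nikodym derivative:
Step 1: integral_0^6 1.97 dx = 1.97*(6-0) = 1.97*6 = 11.82
Step 2: integral_6^7 5.7 dx = 5.7*(7-6) = 5.7*1 = 5.7
Total: 11.82 + 5.7 = 17.52


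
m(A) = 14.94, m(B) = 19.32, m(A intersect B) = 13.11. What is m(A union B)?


By inclusion-exclusion: m(A u B) = m(A) + m(B) - m(A n B)
= 14.94 + 19.32 - 13.11
= 21.15


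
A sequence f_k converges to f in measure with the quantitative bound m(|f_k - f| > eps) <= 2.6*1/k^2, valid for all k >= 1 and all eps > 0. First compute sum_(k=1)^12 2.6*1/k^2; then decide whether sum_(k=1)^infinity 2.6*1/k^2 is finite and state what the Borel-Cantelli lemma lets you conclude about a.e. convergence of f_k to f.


Step 1: List the terms 2.6*1/k^2 for k = 1 to 12:
  k=1: 2.6
  k=2: 0.65
  k=3: 0.288889
  k=4: 0.1625
  k=5: 0.104
  k=6: 0.072222
  k=7: 0.053061
  k=8: 0.040625
  k=9: 0.032099
  k=10: 0.026
  k=11: 0.021488
  k=12: 0.018056
Step 2: Partial sum = 2.6 + 0.65 + 0.288889 + 0.1625 + 0.104 + 0.072222 + 0.053061 + 0.040625 + 0.032099 + 0.026 + 0.021488 + 0.018056
     = 4.068939
Step 3: The full series sum_(k>=1) 2.6*1/k^2 converges (p-series with p = 2 > 1; a constant multiple of a convergent series converges).
Step 4: Fix eps > 0. Since sum_k m(|f_k - f| > eps) < infinity, the Borel-Cantelli lemma gives
        m(limsup_k {|f_k - f| > eps}) = 0, i.e. for a.e. x, |f_k(x) - f(x)| <= eps for all large k.
        Applying this with eps = 1/j for j = 1, 2, ... and intersecting the countably many full-measure sets,
        for a.e. x we get limsup_k |f_k(x) - f(x)| <= 1/j for every j, hence f_k -> f almost everywhere.
Conclusion: series converges; Borel-Cantelli yields f_k -> f a.e.


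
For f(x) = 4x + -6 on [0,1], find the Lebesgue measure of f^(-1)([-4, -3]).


f^(-1)([-4, -3]) = {x : -4 <= 4x + -6 <= -3}
Solving: (-4 - -6)/4 <= x <= (-3 - -6)/4
= [0.5, 0.75]
Intersecting with [0,1]: [0.5, 0.75]
Measure = 0.75 - 0.5 = 0.25


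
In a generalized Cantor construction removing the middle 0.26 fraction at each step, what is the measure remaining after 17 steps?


Step 1: At each step, fraction remaining = 1 - 0.26 = 0.74
Step 2: After 17 steps, measure = (0.74)^17
Result = 0.005983


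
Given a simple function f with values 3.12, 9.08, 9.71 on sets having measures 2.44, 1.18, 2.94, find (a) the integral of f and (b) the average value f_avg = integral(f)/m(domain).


Step 1: Integral = sum(value_i * measure_i)
= 3.12*2.44 + 9.08*1.18 + 9.71*2.94
= 7.6128 + 10.7144 + 28.5474
= 46.8746
Step 2: Total measure of domain = 2.44 + 1.18 + 2.94 = 6.56
Step 3: Average value = 46.8746 / 6.56 = 7.145518


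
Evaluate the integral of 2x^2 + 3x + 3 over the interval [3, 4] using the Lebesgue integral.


The Lebesgue integral of a Riemann-integrable function agrees with the Riemann integral.
Antiderivative F(x) = (2/3)x^3 + (3/2)x^2 + 3x
F(4) = (2/3)*4^3 + (3/2)*4^2 + 3*4
     = (2/3)*64 + (3/2)*16 + 3*4
     = 42.666667 + 24 + 12
     = 78.666667
F(3) = 40.5
Integral = F(4) - F(3) = 78.666667 - 40.5 = 38.166667


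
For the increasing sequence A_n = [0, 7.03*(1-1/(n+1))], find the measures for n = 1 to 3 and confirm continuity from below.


By continuity of measure from below: if A_n increases to A, then m(A_n) -> m(A).
Here A = [0, 7.03], so m(A) = 7.03
Step 1: a_1 = 7.03*(1 - 1/2) = 3.515, m(A_1) = 3.515
Step 2: a_2 = 7.03*(1 - 1/3) = 4.6867, m(A_2) = 4.6867
Step 3: a_3 = 7.03*(1 - 1/4) = 5.2725, m(A_3) = 5.2725
Limit: m(A_n) -> m([0,7.03]) = 7.03


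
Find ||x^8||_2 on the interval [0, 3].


Step 1: ||f||_2 = (integral_0^3 |x^8|^2 dx)^(1/2)
     = (integral_0^3 x^16 dx)^(1/2)
Step 2: integral_0^3 x^16 dx = [x^17/(17)] from 0 to 3 = 3^17/17
     = 129140163/17 = 7.596480e+06
Step 3: ||f||_2 = (7.596480e+06)^(1/2) = 2756.171289


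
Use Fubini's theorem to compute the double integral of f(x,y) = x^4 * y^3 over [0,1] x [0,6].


By Fubini's theorem, the double integral factors as a product of single integrals:
Step 1: integral_0^1 x^4 dx = [x^5/5] from 0 to 1
     = 1^5/5 = 0.2
Step 2: integral_0^6 y^3 dy = [y^4/4] from 0 to 6
     = 6^4/4 = 324
Step 3: Double integral = 0.2 * 324 = 64.8


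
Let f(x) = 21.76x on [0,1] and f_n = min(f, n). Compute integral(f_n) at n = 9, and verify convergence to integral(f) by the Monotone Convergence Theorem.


f(x) = 21.76x on [0,1]; f_n(x) = min(21.76x, n). At n = 9:
Step 1: f(x) reaches 9 at x = 9/21.76 = 0.413603
Step 2: integral(f_9) = integral(21.76x, 0, 0.413603) + integral(9, 0.413603, 1)
       = 21.76*0.413603^2/2 + 9*(1 - 0.413603)
       = 1.861213 + 5.277574
       = 7.138787
Step 3: As n -> infinity, f_n increases to f, so by MCT integral(f_n) -> integral(f) = 21.76/2 = 10.88.
Convergence: integral(f_9) = 7.138787 -> 10.88 as n -> infinity


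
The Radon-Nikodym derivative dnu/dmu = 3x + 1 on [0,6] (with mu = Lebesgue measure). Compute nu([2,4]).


nu(A) = integral_A (dnu/dmu) dmu = integral_2^4 (3x + 1) dx
Step 1: Antiderivative F(x) = (3/2)x^2 + 1x
Step 2: F(4) = (3/2)*4^2 + 1*4 = 24 + 4 = 28
Step 3: F(2) = (3/2)*2^2 + 1*2 = 6 + 2 = 8
Step 4: nu([2,4]) = F(4) - F(2) = 28 - 8 = 20


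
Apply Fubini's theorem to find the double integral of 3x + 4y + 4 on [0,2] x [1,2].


By Fubini, integrate in x first, then y.
Step 1: Fix y, integrate over x in [0,2]:
  integral(3x + 4y + 4, x=0..2)
  = 3*(2^2 - 0^2)/2 + (4y + 4)*(2 - 0)
  = 6 + (4y + 4)*2
  = 6 + 8y + 8
  = 14 + 8y
Step 2: Integrate over y in [1,2]:
  integral(14 + 8y, y=1..2)
  = 14*1 + 8*(2^2 - 1^2)/2
  = 14 + 12
  = 26


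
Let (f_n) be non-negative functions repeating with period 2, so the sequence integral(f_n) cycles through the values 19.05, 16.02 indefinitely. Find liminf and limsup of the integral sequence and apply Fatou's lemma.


The sequence (integral(f_n)) is periodic with period 2, repeating the values 19.05, 16.02 indefinitely.
Step 1: For a periodic sequence, every tail (a_m, a_(m+1), ...) contains all 2 period values infinitely often.
Step 2: Hence inf of every tail = min of the period values = min(19.05, 16.02) = 16.02.
        liminf_n integral(f_n) = sup over m of (inf of tail from m) = 16.02.
Step 3: Similarly sup of every tail = max of the period values = 19.05.
        limsup_n integral(f_n) = 19.05.
Step 4: Fatou's lemma: integral(liminf_n f_n) <= liminf_n integral(f_n) = 16.02.
        So the integral of the pointwise liminf is at most 16.02.


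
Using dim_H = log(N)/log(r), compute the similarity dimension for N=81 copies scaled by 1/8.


For a self-similar set with N copies scaled by 1/r:
dim_H = log(N)/log(r) = log(81)/log(8)
= 4.394449/2.079442
= 2.113283


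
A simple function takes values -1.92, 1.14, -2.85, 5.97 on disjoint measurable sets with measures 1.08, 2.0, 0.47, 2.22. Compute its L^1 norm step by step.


Step 1: Compute |f_i|^1 for each value:
  |-1.92|^1 = 1.92
  |1.14|^1 = 1.14
  |-2.85|^1 = 2.85
  |5.97|^1 = 5.97
Step 2: Multiply by measures and sum:
  1.92 * 1.08 = 2.0736
  1.14 * 2.0 = 2.28
  2.85 * 0.47 = 1.3395
  5.97 * 2.22 = 13.2534
Sum = 2.0736 + 2.28 + 1.3395 + 13.2534 = 18.9465
Step 3: Take the p-th root:
||f||_1 = (18.9465)^(1/1) = 18.9465


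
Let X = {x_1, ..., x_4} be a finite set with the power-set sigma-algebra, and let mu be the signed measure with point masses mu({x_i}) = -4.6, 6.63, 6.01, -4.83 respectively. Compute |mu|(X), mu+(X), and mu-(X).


Step 1: Every measurable set is a union of atoms (the cells / points), so a Hahn decomposition is
  obtained by grouping atoms by sign: P = union of atoms with mu > 0, N = union of the remaining atoms.
  Atoms in P (indices): 2, 3;  atoms in N (indices): 1, 4
  Positive values: 6.63, 6.01
  Negative values: -4.6, -4.83
Step 2: mu+(X) = mu(P) = sum of positive atom values = 12.64
Step 3: mu-(X) = -mu(N) = sum of |negative atom values| = 9.43
Step 4: |mu|(X) = mu+(X) + mu-(X) = 12.64 + 9.43 = 22.07


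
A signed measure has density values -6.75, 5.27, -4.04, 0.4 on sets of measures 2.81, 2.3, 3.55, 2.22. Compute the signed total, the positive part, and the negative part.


Step 1: Compute signed measure on each set:
  Set 1: -6.75 * 2.81 = -18.9675
  Set 2: 5.27 * 2.3 = 12.121
  Set 3: -4.04 * 3.55 = -14.342
  Set 4: 0.4 * 2.22 = 0.888
Step 2: Total signed measure = (-18.9675) + (12.121) + (-14.342) + (0.888)
     = -20.3005
Step 3: Positive part mu+(X) = sum of positive contributions = 13.009
Step 4: Negative part mu-(X) = |sum of negative contributions| = 33.3095


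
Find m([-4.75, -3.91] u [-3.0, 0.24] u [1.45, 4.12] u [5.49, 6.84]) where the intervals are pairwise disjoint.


For pairwise disjoint intervals, m(union) = sum of lengths.
= (-3.91 - -4.75) + (0.24 - -3.0) + (4.12 - 1.45) + (6.84 - 5.49)
= 0.84 + 3.24 + 2.67 + 1.35
= 8.1


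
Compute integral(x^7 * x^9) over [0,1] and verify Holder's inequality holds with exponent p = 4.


Step 1: Exact integral of f*g = integral(x^16, 0, 1) = 1/17
     = 0.058824
Step 2: Holder bound with p=4, q=1.333333:
  ||f||_p = (integral x^28 dx)^(1/4) = (1/29)^(1/4) = 0.430924
  ||g||_q = (integral x^12 dx)^(1/1.333333) = (1/13)^(1/1.333333) = 0.146064
Step 3: Holder bound = ||f||_p * ||g||_q = 0.430924 * 0.146064 = 0.062942
Verification: 0.058824 <= 0.062942 (Holder holds)


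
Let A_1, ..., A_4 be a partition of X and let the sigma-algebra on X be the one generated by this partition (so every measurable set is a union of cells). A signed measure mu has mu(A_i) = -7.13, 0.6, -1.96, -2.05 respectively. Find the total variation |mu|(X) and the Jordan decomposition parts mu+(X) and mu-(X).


Step 1: Every measurable set is a union of atoms (the cells / points), so a Hahn decomposition is
  obtained by grouping atoms by sign: P = union of atoms with mu > 0, N = union of the remaining atoms.
  Atoms in P (indices): 2;  atoms in N (indices): 1, 3, 4
  Positive values: 0.6
  Negative values: -7.13, -1.96, -2.05
Step 2: mu+(X) = mu(P) = sum of positive atom values = 0.6
Step 3: mu-(X) = -mu(N) = sum of |negative atom values| = 11.14
Step 4: |mu|(X) = mu+(X) + mu-(X) = 0.6 + 11.14 = 11.74


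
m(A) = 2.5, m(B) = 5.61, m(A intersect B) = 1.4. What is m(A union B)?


By inclusion-exclusion: m(A u B) = m(A) + m(B) - m(A n B)
= 2.5 + 5.61 - 1.4
= 6.71


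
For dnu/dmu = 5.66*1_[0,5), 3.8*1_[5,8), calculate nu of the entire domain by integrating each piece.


Integrate each piece of the Radon-Nikodym derivative:
Step 1: integral_0^5 5.66 dx = 5.66*(5-0) = 5.66*5 = 28.3
Step 2: integral_5^8 3.8 dx = 3.8*(8-5) = 3.8*3 = 11.4
Total: 28.3 + 11.4 = 39.7


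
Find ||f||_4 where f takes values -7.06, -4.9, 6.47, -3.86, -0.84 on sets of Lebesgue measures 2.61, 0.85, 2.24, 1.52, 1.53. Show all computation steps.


Step 1: Compute |f_i|^4 for each value:
  |-7.06|^4 = 2484.384461
  |-4.9|^4 = 576.4801
  |6.47|^4 = 1752.334949
  |-3.86|^4 = 221.99808
  |-0.84|^4 = 0.497871
Step 2: Multiply by measures and sum:
  2484.384461 * 2.61 = 6484.243443
  576.4801 * 0.85 = 490.008085
  1752.334949 * 2.24 = 3925.230285
  221.99808 * 1.52 = 337.437082
  0.497871 * 1.53 = 0.761743
Sum = 6484.243443 + 490.008085 + 3925.230285 + 337.437082 + 0.761743 = 11237.680638
Step 3: Take the p-th root:
||f||_4 = (11237.680638)^(1/4) = 10.296015


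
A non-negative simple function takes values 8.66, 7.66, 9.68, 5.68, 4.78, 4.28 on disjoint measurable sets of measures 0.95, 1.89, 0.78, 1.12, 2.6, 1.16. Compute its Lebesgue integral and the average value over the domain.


Step 1: Integral = sum(value_i * measure_i)
= 8.66*0.95 + 7.66*1.89 + 9.68*0.78 + 5.68*1.12 + 4.78*2.6 + 4.28*1.16
= 8.227 + 14.4774 + 7.5504 + 6.3616 + 12.428 + 4.9648
= 54.0092
Step 2: Total measure of domain = 0.95 + 1.89 + 0.78 + 1.12 + 2.6 + 1.16 = 8.5
Step 3: Average value = 54.0092 / 8.5 = 6.354024


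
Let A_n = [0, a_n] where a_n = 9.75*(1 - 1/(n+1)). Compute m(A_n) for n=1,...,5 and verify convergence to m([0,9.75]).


By continuity of measure from below: if A_n increases to A, then m(A_n) -> m(A).
Here A = [0, 9.75], so m(A) = 9.75
Step 1: a_1 = 9.75*(1 - 1/2) = 4.875, m(A_1) = 4.875
Step 2: a_2 = 9.75*(1 - 1/3) = 6.5, m(A_2) = 6.5
Step 3: a_3 = 9.75*(1 - 1/4) = 7.3125, m(A_3) = 7.3125
Step 4: a_4 = 9.75*(1 - 1/5) = 7.8, m(A_4) = 7.8
Step 5: a_5 = 9.75*(1 - 1/6) = 8.125, m(A_5) = 8.125
Limit: m(A_n) -> m([0,9.75]) = 9.75


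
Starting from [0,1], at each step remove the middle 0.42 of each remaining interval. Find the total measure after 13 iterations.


Step 1: At each step, fraction remaining = 1 - 0.42 = 0.58
Step 2: After 13 steps, measure = (0.58)^13
Result = 8.405507e-04


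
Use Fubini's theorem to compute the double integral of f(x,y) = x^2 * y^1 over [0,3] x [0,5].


By Fubini's theorem, the double integral factors as a product of single integrals:
Step 1: integral_0^3 x^2 dx = [x^3/3] from 0 to 3
     = 3^3/3 = 9
Step 2: integral_0^5 y^1 dy = [y^2/2] from 0 to 5
     = 5^2/2 = 12.5
Step 3: Double integral = 9 * 12.5 = 112.5


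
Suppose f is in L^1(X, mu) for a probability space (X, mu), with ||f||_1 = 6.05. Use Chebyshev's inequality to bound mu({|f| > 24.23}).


Chebyshev/Markov inequality: mu(|f| > eps) <= (||f||_p / eps)^p
Step 1: ||f||_1 / eps = 6.05 / 24.23 = 0.24969
Step 2: Raise to power p = 1:
  (0.24969)^1 = 0.24969
Step 3: Therefore mu(|f| > 24.23) <= 0.24969


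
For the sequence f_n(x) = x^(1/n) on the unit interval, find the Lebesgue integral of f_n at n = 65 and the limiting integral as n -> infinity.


At n = 65: f_65(x) = x^(1/65).
Step 1: integral(x^(1/65), 0, 1) = [x^(1/65+1) / (1/65+1)] from 0 to 1
     = 1 / (1/65 + 1) = 1 / ((65+1)/65) = 65/(65+1)
     = 65/66 = 0.984848
Step 2: As n -> infinity, f_n(x) = x^(1/n) -> 1 for x in (0,1], and f_n is increasing in n.
By MCT, lim_n integral(f_n) = integral(lim_n f_n) = integral(1, 0, 1) = 1.
Step 3: Verify convergence: 65/66 = 0.984848 -> 1


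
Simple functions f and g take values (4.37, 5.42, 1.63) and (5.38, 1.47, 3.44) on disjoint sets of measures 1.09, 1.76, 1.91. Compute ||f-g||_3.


Step 1: Compute differences f_i - g_i:
  4.37 - 5.38 = -1.01
  5.42 - 1.47 = 3.95
  1.63 - 3.44 = -1.81
Step 2: Compute |diff|^3 * measure for each set:
  |-1.01|^3 * 1.09 = 1.030301 * 1.09 = 1.123028
  |3.95|^3 * 1.76 = 61.629875 * 1.76 = 108.46858
  |-1.81|^3 * 1.91 = 5.929741 * 1.91 = 11.325805
Step 3: Sum = 120.917413
Step 4: ||f-g||_3 = (120.917413)^(1/3) = 4.944962


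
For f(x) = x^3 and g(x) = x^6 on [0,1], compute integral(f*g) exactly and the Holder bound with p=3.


Step 1: Exact integral of f*g = integral(x^9, 0, 1) = 1/10
     = 0.1
Step 2: Holder bound with p=3, q=1.5:
  ||f||_p = (integral x^9 dx)^(1/3) = (1/10)^(1/3) = 0.464159
  ||g||_q = (integral x^9 dx)^(1/1.5) = (1/10)^(1/1.5) = 0.215443
Step 3: Holder bound = ||f||_p * ||g||_q = 0.464159 * 0.215443 = 0.1
Verification: 0.1 <= 0.1 (Holder holds)


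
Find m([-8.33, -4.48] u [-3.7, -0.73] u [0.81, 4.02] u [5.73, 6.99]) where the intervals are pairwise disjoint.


For pairwise disjoint intervals, m(union) = sum of lengths.
= (-4.48 - -8.33) + (-0.73 - -3.7) + (4.02 - 0.81) + (6.99 - 5.73)
= 3.85 + 2.97 + 3.21 + 1.26
= 11.29


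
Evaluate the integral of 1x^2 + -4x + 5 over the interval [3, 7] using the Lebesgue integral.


The Lebesgue integral of a Riemann-integrable function agrees with the Riemann integral.
Antiderivative F(x) = (1/3)x^3 + (-4/2)x^2 + 5x
F(7) = (1/3)*7^3 + (-4/2)*7^2 + 5*7
     = (1/3)*343 + (-4/2)*49 + 5*7
     = 114.333333 + -98 + 35
     = 51.333333
F(3) = 6
Integral = F(7) - F(3) = 51.333333 - 6 = 45.333333


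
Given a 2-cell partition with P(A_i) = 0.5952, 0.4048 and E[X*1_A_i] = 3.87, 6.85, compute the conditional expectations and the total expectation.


For each cell A_i: E[X|A_i] = E[X*1_A_i] / P(A_i)
Step 1: E[X|A_1] = 3.87 / 0.5952 = 6.502016
Step 2: E[X|A_2] = 6.85 / 0.4048 = 16.921937
Verification: E[X] = sum E[X*1_A_i] = 3.87 + 6.85 = 10.72


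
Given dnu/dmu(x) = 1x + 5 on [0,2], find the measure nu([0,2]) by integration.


nu(A) = integral_A (dnu/dmu) dmu = integral_0^2 (1x + 5) dx
Step 1: Antiderivative F(x) = (1/2)x^2 + 5x
Step 2: F(2) = (1/2)*2^2 + 5*2 = 2 + 10 = 12
Step 3: F(0) = (1/2)*0^2 + 5*0 = 0.0 + 0 = 0.0
Step 4: nu([0,2]) = F(2) - F(0) = 12 - 0.0 = 12


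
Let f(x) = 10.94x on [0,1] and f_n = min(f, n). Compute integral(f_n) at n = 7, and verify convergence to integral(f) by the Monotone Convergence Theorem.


f(x) = 10.94x on [0,1]; f_n(x) = min(10.94x, n). At n = 7:
Step 1: f(x) reaches 7 at x = 7/10.94 = 0.639854
Step 2: integral(f_7) = integral(10.94x, 0, 0.639854) + integral(7, 0.639854, 1)
       = 10.94*0.639854^2/2 + 7*(1 - 0.639854)
       = 2.239488 + 2.521024
       = 4.760512
Step 3: As n -> infinity, f_n increases to f, so by MCT integral(f_n) -> integral(f) = 10.94/2 = 5.47.
Convergence: integral(f_7) = 4.760512 -> 5.47 as n -> infinity


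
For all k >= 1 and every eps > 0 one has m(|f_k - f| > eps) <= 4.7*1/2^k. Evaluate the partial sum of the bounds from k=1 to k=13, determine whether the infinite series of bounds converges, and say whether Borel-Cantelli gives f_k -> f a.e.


Step 1: List the terms 4.7*1/2^k for k = 1 to 13:
  k=1: 2.35
  k=2: 1.175
  k=3: 0.5875
  k=4: 0.29375
  k=5: 0.146875
  k=6: 0.073438
  k=7: 0.036719
  k=8: 0.018359
  k=9: 0.00918
  k=10: 0.00459
  k=11: 0.002295
  k=12: 0.001147
  k=13: 5.737305e-04
Step 2: Partial sum = 2.35 + 1.175 + 0.5875 + 0.29375 + 0.146875 + 0.073438 + 0.036719 + 0.018359 + 0.00918 + 0.00459 + 0.002295 + 0.001147 + 5.737305e-04
     = 4.699426
Step 3: The full series sum_(k>=1) 4.7*1/2^k converges (geometric series with ratio 1/2 < 1; a constant multiple of a convergent series converges).
Step 4: Fix eps > 0. Since sum_k m(|f_k - f| > eps) < infinity, the Borel-Cantelli lemma gives
        m(limsup_k {|f_k - f| > eps}) = 0, i.e. for a.e. x, |f_k(x) - f(x)| <= eps for all large k.
        Applying this with eps = 1/j for j = 1, 2, ... and intersecting the countably many full-measure sets,
        for a.e. x we get limsup_k |f_k(x) - f(x)| <= 1/j for every j, hence f_k -> f almost everywhere.
Conclusion: series converges; Borel-Cantelli yields f_k -> f a.e.
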